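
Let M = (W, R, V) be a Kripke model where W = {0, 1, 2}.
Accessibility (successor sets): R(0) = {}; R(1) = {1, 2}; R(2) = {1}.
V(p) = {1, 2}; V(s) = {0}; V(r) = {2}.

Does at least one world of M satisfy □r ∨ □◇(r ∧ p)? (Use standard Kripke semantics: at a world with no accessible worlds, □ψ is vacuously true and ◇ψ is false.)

Yes

Let φ = □r ∨ □◇(r ∧ p). Evaluate φ at each world:
  0 (successors ∅): φ is true.
  1 (successors {1, 2}): φ is false.
  2 (successors {1}): φ is true.
Detail at 0 (witness):
  At 0: □r is true, □◇(r ∧ p) is true, so □r ∨ □◇(r ∧ p) is true.
    At 0: no accessible worlds, so □r holds vacuously.
    At 0: no accessible worlds, so □◇(r ∧ p) holds vacuously.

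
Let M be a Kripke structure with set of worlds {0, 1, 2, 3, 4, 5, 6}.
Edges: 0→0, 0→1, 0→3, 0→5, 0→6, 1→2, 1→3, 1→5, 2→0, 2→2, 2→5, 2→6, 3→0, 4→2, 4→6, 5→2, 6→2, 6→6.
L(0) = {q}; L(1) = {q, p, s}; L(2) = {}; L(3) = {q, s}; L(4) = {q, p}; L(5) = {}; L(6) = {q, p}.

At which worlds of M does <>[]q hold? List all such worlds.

0, 1

Recall that []ψ holds at a world iff ψ holds at every accessible world, and <>ψ holds iff ψ holds at some accessible world.
Let φ = <>[]q. Evaluate φ at each world:
  0 (successors {0, 1, 3, 5, 6}): φ is true.
  1 (successors {2, 3, 5}): φ is true.
  2 (successors {0, 2, 5, 6}): φ is false.
  3 (successors {0}): φ is false.
  4 (successors {2, 6}): φ is false.
  5 (successors {2}): φ is false.
  6 (successors {2, 6}): φ is false.
For instance, at 3:
  At 3: <>[]q requires []q at some successor in {0}.
    At 0: []q is false.
  So <>[]q is false at 3.
Satisfying worlds: {0, 1}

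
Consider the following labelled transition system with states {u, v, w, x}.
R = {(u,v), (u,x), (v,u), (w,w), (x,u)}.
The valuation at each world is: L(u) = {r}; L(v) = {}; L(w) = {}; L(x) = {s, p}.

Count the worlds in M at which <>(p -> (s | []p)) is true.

Recall that []ψ holds at a world iff ψ holds at every accessible world, and <>ψ holds iff ψ holds at some accessible world.
Let φ = <>(p -> (s | []p)). Evaluate φ at each world:
  u (successors {v, x}): φ is true.
  v (successors {u}): φ is true.
  w (successors {w}): φ is true.
  x (successors {u}): φ is true.
For instance, at w:
  At w: <>(p -> (s | []p)) requires p -> (s | []p) at some successor in {w}.
    p -> (s | []p) holds at w, so <>(p -> (s | []p)) is true at w.
      At w: p is false, s | []p is false, so p -> (s | []p) is true.
Satisfying worlds: {u, v, w, x}

4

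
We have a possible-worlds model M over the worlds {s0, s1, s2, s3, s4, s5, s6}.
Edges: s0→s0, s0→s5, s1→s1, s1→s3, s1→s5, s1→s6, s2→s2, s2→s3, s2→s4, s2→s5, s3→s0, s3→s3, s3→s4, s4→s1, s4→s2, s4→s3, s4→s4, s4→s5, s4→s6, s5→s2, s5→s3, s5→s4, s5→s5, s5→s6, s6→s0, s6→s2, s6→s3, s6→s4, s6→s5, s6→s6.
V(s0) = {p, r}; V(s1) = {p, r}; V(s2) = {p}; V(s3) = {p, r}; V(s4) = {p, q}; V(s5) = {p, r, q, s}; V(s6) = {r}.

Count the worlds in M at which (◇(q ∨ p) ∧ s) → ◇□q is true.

Recall that □ψ holds at a world iff ψ holds at every accessible world, and ◇ψ holds iff ψ holds at some accessible world.
Let φ = (◇(q ∨ p) ∧ s) → ◇□q. Evaluate φ at each world:
  s0 (successors {s0, s5}): φ is true.
  s1 (successors {s1, s3, s5, s6}): φ is true.
  s2 (successors {s2, s3, s4, s5}): φ is true.
  s3 (successors {s0, s3, s4}): φ is true.
  s4 (successors {s1, s2, s3, s4, s5, s6}): φ is true.
  s5 (successors {s2, s3, s4, s5, s6}): φ is false.
  s6 (successors {s0, s2, s3, s4, s5, s6}): φ is true.
For instance, at s1:
  At s1: ◇(q ∨ p) ∧ s is false, ◇□q is false, so (◇(q ∨ p) ∧ s) → ◇□q is true.
    At s1: ◇(q ∨ p) is true, s is false, so ◇(q ∨ p) ∧ s is false.
      At s1: ◇(q ∨ p) requires q ∨ p at some successor in {s1, s3, s5, s6}.
        q ∨ p holds at s1, so ◇(q ∨ p) is true at s1.
    At s1: ◇□q requires □q at some successor in {s1, s3, s5, s6}.
      At s1: □q is false.
      At s3: □q is false.
      At s5: □q is false.
      At s6: □q is false.
    So ◇□q is false at s1.
Satisfying worlds: {s0, s1, s2, s3, s4, s6}

6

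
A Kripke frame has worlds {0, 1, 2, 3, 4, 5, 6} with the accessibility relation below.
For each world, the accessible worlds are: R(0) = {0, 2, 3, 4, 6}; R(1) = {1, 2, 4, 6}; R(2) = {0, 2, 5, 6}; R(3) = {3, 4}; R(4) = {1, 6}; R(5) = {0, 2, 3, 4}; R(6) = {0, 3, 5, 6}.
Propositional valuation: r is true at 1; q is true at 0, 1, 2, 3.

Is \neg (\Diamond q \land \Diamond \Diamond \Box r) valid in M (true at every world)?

Recall that \Box ψ holds at a world iff ψ holds at every accessible world, and \Diamond ψ holds iff ψ holds at some accessible world.
Let φ = \neg (\Diamond q \land \Diamond \Diamond \Box r). Evaluate φ at each world:
  0 (successors {0, 2, 3, 4, 6}): φ is true.
  1 (successors {1, 2, 4, 6}): φ is true.
  2 (successors {0, 2, 5, 6}): φ is true.
  3 (successors {3, 4}): φ is true.
  4 (successors {1, 6}): φ is true.
  5 (successors {0, 2, 3, 4}): φ is true.
  6 (successors {0, 3, 5, 6}): φ is true.
For instance, at 0:
  At 0: \Diamond q \land \Diamond \Diamond \Box r is false, so \neg (\Diamond q \land \Diamond \Diamond \Box r) is true.
    At 0: \Diamond q is true, \Diamond \Diamond \Box r is false, so \Diamond q \land \Diamond \Diamond \Box r is false.
      At 0: \Diamond q requires q at some successor in {0, 2, 3, 4, 6}.
        q holds at 0, so \Diamond q is true at 0.
      At 0: \Diamond \Diamond \Box r requires \Diamond \Box r at some successor in {0, 2, 3, 4, 6}.
        At 0: \Diamond \Box r is false.
        At 2: \Diamond \Box r is false.
        At 3: \Diamond \Box r is false.
        At 4: \Diamond \Box r is false.
        At 6: \Diamond \Box r is false.
      So \Diamond \Diamond \Box r is false at 0.

Yes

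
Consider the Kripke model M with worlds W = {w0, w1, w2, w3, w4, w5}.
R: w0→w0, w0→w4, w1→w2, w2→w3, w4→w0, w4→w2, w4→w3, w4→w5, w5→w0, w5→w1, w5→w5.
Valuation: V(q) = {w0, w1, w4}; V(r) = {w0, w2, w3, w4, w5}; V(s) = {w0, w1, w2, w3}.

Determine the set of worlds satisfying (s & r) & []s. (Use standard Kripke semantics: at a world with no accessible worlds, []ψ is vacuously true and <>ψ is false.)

w2, w3

Recall that []ψ holds at a world iff ψ holds at every accessible world, and <>ψ holds iff ψ holds at some accessible world.
Let φ = (s & r) & []s. Evaluate φ at each world:
  w0 (successors {w0, w4}): φ is false.
  w1 (successors {w2}): φ is false.
  w2 (successors {w3}): φ is true.
  w3 (successors ∅): φ is true.
  w4 (successors {w0, w2, w3, w5}): φ is false.
  w5 (successors {w0, w1, w5}): φ is false.
For instance, at w5:
  At w5: s & r is false, []s is false, so (s & r) & []s is false.
    At w5: []s requires s at every successor {w0, w1, w5}.
      s fails at w5, so []s is false at w5.
Satisfying worlds: {w2, w3}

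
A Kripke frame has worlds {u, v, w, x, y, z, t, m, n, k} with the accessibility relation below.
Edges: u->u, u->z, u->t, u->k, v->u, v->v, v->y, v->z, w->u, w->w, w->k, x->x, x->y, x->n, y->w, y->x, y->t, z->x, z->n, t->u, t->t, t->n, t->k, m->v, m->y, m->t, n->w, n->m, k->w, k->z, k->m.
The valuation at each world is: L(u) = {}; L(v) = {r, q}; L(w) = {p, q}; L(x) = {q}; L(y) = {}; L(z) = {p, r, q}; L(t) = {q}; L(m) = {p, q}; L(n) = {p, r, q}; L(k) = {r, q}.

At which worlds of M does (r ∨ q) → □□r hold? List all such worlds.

u, y

Let φ = (r ∨ q) → □□r. Evaluate φ at each world:
  u (successors {u, z, t, k}): φ is true.
  v (successors {u, v, y, z}): φ is false.
  w (successors {u, w, k}): φ is false.
  x (successors {x, y, n}): φ is false.
  y (successors {w, x, t}): φ is true.
  z (successors {x, n}): φ is false.
  t (successors {u, t, n, k}): φ is false.
  m (successors {v, y, t}): φ is false.
  n (successors {w, m}): φ is false.
  k (successors {w, z, m}): φ is false.
For instance, at t:
  At t: r ∨ q is true, □□r is false, so (r ∨ q) → □□r is false.
    At t: □□r requires □r at every successor {u, t, n, k}.
      □r fails at u, so □□r is false at t.
Satisfying worlds: {u, y}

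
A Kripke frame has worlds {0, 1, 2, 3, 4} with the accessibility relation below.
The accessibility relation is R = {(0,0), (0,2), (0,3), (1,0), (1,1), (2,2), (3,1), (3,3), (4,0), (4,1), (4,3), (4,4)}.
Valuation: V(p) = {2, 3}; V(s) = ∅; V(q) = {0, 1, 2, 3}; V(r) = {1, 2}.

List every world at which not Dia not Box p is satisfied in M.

2

Let φ = not Dia not Box p. Evaluate φ at each world:
  0 (successors {0, 2, 3}): φ is false.
  1 (successors {0, 1}): φ is false.
  2 (successors {2}): φ is true.
  3 (successors {1, 3}): φ is false.
  4 (successors {0, 1, 3, 4}): φ is false.
For instance, at 1:
  At 1: Dia not Box p is true, so not Dia not Box p is false.
    At 1: Dia not Box p requires not Box p at some successor in {0, 1}.
      not Box p holds at 0, so Dia not Box p is true at 1.
Satisfying worlds: {2}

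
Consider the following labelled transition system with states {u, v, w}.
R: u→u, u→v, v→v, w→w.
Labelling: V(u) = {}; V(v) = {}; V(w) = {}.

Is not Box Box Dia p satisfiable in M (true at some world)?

Recall that Box ψ holds at a world iff ψ holds at every accessible world, and Dia ψ holds iff ψ holds at some accessible world.
Let φ = not Box Box Dia p. Evaluate φ at each world:
  u (successors {u, v}): φ is true.
  v (successors {v}): φ is true.
  w (successors {w}): φ is true.
Detail at u (witness):
  At u: Box Box Dia p is false, so not Box Box Dia p is true.
    At u: Box Box Dia p requires Box Dia p at every successor {u, v}.
      Box Dia p fails at u, so Box Box Dia p is false at u.

Yes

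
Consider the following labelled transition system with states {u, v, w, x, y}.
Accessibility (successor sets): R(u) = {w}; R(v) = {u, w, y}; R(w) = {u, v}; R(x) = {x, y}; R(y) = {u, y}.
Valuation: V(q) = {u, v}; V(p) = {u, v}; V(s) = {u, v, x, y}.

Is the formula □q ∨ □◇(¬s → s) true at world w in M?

Yes

At w: □q is true, □◇(¬s → s) is false, so □q ∨ □◇(¬s → s) is true.
  At w: □q requires q at every successor {u, v}.
    At u: q is true.
    At v: q is true.
  So □q is true at w.
  At w: □◇(¬s → s) requires ◇(¬s → s) at every successor {u, v}.
    ◇(¬s → s) fails at u, so □◇(¬s → s) is false at w.
      At u: ◇(¬s → s) requires ¬s → s at some successor in {w}.
        At w: ¬s → s is false.
      So ◇(¬s → s) is false at u.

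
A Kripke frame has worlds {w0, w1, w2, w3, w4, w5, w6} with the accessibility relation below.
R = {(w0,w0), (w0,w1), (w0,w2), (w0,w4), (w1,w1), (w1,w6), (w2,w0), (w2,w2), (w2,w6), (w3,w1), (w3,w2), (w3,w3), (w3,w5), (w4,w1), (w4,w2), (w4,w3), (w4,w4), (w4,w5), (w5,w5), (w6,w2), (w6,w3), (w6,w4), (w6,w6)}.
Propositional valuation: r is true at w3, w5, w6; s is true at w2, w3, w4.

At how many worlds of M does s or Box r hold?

4

Recall that Box ψ holds at a world iff ψ holds at every accessible world, and Dia ψ holds iff ψ holds at some accessible world.
Let φ = s or Box r. Evaluate φ at each world:
  w0 (successors {w0, w1, w2, w4}): φ is false.
  w1 (successors {w1, w6}): φ is false.
  w2 (successors {w0, w2, w6}): φ is true.
  w3 (successors {w1, w2, w3, w5}): φ is true.
  w4 (successors {w1, w2, w3, w4, w5}): φ is true.
  w5 (successors {w5}): φ is true.
  w6 (successors {w2, w3, w4, w6}): φ is false.
For instance, at w4:
  At w4: s is true, Box r is false, so s or Box r is true.
    At w4: Box r requires r at every successor {w1, w2, w3, w4, w5}.
      r fails at w1, so Box r is false at w4.
Satisfying worlds: {w2, w3, w4, w5}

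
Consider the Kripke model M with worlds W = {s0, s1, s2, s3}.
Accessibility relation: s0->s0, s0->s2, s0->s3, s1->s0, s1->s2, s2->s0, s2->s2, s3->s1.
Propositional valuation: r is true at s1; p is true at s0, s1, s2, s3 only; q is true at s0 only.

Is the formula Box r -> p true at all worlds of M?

Recall that Box ψ holds at a world iff ψ holds at every accessible world, and Dia ψ holds iff ψ holds at some accessible world.
Let φ = Box r -> p. Evaluate φ at each world:
  s0 (successors {s0, s2, s3}): φ is true.
  s1 (successors {s0, s2}): φ is true.
  s2 (successors {s0, s2}): φ is true.
  s3 (successors {s1}): φ is true.
For instance, at s1:
  At s1: Box r is false, p is true, so Box r -> p is true.
    At s1: Box r requires r at every successor {s0, s2}.
      r fails at s0, so Box r is false at s1.

Yes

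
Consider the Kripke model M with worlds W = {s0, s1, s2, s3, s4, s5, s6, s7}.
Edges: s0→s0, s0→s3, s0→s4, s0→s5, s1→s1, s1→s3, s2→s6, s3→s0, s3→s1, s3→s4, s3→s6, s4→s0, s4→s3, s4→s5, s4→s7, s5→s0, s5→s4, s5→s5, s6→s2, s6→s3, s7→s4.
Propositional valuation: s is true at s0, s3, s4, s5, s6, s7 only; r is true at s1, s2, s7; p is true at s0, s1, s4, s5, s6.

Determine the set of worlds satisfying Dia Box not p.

s2, s3

Let φ = Dia Box not p. Evaluate φ at each world:
  s0 (successors {s0, s3, s4, s5}): φ is false.
  s1 (successors {s1, s3}): φ is false.
  s2 (successors {s6}): φ is true.
  s3 (successors {s0, s1, s4, s6}): φ is true.
  s4 (successors {s0, s3, s5, s7}): φ is false.
  s5 (successors {s0, s4, s5}): φ is false.
  s6 (successors {s2, s3}): φ is false.
  s7 (successors {s4}): φ is false.
For instance, at s1:
  At s1: Dia Box not p requires Box not p at some successor in {s1, s3}.
    At s1: Box not p is false.
    At s3: Box not p is false.
  So Dia Box not p is false at s1.
Satisfying worlds: {s2, s3}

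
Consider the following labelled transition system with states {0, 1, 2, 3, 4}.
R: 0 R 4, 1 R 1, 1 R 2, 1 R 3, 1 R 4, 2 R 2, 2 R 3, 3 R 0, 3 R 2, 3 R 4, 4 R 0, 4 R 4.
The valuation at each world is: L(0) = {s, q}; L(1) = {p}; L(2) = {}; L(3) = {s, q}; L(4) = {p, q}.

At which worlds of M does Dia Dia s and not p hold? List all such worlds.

0, 2, 3

Let φ = Dia Dia s and not p. Evaluate φ at each world:
  0 (successors {4}): φ is true.
  1 (successors {1, 2, 3, 4}): φ is false.
  2 (successors {2, 3}): φ is true.
  3 (successors {0, 2, 4}): φ is true.
  4 (successors {0, 4}): φ is false.
For instance, at 1:
  At 1: Dia Dia s is true, not p is false, so Dia Dia s and not p is false.
    At 1: Dia Dia s requires Dia s at some successor in {1, 2, 3, 4}.
      Dia s holds at 1, so Dia Dia s is true at 1.
Satisfying worlds: {0, 2, 3}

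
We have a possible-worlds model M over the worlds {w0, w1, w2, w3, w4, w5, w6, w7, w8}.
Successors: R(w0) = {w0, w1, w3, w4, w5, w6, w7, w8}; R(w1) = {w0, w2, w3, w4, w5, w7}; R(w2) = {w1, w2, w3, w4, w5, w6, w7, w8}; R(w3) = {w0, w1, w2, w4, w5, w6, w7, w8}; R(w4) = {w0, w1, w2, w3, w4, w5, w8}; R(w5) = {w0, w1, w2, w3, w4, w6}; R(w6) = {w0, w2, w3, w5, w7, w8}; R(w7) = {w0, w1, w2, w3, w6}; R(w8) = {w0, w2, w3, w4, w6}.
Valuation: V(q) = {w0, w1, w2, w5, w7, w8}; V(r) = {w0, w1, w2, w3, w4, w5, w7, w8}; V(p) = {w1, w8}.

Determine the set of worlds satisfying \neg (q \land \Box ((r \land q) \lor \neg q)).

w3, w4, w6

Let φ = \neg (q \land \Box ((r \land q) \lor \neg q)). Evaluate φ at each world:
  w0 (successors {w0, w1, w3, w4, w5, w6, w7, w8}): φ is false.
  w1 (successors {w0, w2, w3, w4, w5, w7}): φ is false.
  w2 (successors {w1, w2, w3, w4, w5, w6, w7, w8}): φ is false.
  w3 (successors {w0, w1, w2, w4, w5, w6, w7, w8}): φ is true.
  w4 (successors {w0, w1, w2, w3, w4, w5, w8}): φ is true.
  w5 (successors {w0, w1, w2, w3, w4, w6}): φ is false.
  w6 (successors {w0, w2, w3, w5, w7, w8}): φ is true.
  w7 (successors {w0, w1, w2, w3, w6}): φ is false.
  w8 (successors {w0, w2, w3, w4, w6}): φ is false.
For instance, at w2:
  At w2: q \land \Box ((r \land q) \lor \neg q) is true, so \neg (q \land \Box ((r \land q) \lor \neg q)) is false.
    At w2: q is true, \Box ((r \land q) \lor \neg q) is true, so q \land \Box ((r \land q) \lor \neg q) is true.
      At w2: \Box ((r \land q) \lor \neg q) requires (r \land q) \lor \neg q at every successor {w1, w2, w3, w4, w5, w6, w7, w8}.
        At w1: (r \land q) \lor \neg q is true.
        At w2: (r \land q) \lor \neg q is true.
        At w3: (r \land q) \lor \neg q is true.
        At w4: (r \land q) \lor \neg q is true.
        At w5: (r \land q) \lor \neg q is true.
        At w6: (r \land q) \lor \neg q is true.
        At w7: (r \land q) \lor \neg q is true.
        At w8: (r \land q) \lor \neg q is true.
      So \Box ((r \land q) \lor \neg q) is true at w2.
Satisfying worlds: {w3, w4, w6}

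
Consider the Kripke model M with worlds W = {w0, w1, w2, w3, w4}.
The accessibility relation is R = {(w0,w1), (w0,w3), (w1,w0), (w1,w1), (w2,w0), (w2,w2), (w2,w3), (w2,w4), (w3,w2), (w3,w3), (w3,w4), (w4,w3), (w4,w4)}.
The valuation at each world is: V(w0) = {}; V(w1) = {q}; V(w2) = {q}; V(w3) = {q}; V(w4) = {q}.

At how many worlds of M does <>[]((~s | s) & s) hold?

0

Recall that []ψ holds at a world iff ψ holds at every accessible world, and <>ψ holds iff ψ holds at some accessible world.
Let φ = <>[]((~s | s) & s). Evaluate φ at each world:
  w0 (successors {w1, w3}): φ is false.
  w1 (successors {w0, w1}): φ is false.
  w2 (successors {w0, w2, w3, w4}): φ is false.
  w3 (successors {w2, w3, w4}): φ is false.
  w4 (successors {w3, w4}): φ is false.
For instance, at w3:
  At w3: <>[]((~s | s) & s) requires []((~s | s) & s) at some successor in {w2, w3, w4}.
    At w2: []((~s | s) & s) is false.
    At w3: []((~s | s) & s) is false.
    At w4: []((~s | s) & s) is false.
  So <>[]((~s | s) & s) is false at w3.
Satisfying worlds: none.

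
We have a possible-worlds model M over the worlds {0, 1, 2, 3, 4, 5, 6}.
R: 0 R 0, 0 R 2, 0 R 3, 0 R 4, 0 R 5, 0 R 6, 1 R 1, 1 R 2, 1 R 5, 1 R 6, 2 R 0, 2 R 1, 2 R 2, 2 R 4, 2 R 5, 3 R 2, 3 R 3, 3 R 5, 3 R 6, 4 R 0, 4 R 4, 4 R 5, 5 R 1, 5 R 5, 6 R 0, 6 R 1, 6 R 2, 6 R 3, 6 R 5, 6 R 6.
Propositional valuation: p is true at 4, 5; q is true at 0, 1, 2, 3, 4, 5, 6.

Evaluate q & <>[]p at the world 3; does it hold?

No

Recall that []ψ holds at a world iff ψ holds at every accessible world, and <>ψ holds iff ψ holds at some accessible world.
At 3: q is true, <>[]p is false, so q & <>[]p is false.
  At 3: <>[]p requires []p at some successor in {2, 3, 5, 6}.
    At 2: []p is false.
    At 3: []p is false.
    At 5: []p is false.
    At 6: []p is false.
  So <>[]p is false at 3.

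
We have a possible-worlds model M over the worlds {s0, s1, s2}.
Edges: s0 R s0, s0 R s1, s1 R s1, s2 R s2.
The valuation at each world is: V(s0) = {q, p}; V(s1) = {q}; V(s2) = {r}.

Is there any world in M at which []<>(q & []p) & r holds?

Let φ = []<>(q & []p) & r. Evaluate φ at each world:
  s0 (successors {s0, s1}): φ is false.
  s1 (successors {s1}): φ is false.
  s2 (successors {s2}): φ is false.
For instance, at s2:
  At s2: []<>(q & []p) is false, r is true, so []<>(q & []p) & r is false.
    At s2: []<>(q & []p) requires <>(q & []p) at every successor {s2}.
      <>(q & []p) fails at s2, so []<>(q & []p) is false at s2.

No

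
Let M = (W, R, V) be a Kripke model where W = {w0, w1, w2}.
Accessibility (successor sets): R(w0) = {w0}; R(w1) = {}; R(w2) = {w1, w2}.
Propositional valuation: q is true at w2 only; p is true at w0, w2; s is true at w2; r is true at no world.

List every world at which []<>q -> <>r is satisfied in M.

Let φ = []<>q -> <>r. Evaluate φ at each world:
  w0 (successors {w0}): φ is true.
  w1 (successors ∅): φ is false.
  w2 (successors {w1, w2}): φ is true.
For instance, at w0:
  At w0: []<>q is false, <>r is false, so []<>q -> <>r is true.
    At w0: []<>q requires <>q at every successor {w0}.
      <>q fails at w0, so []<>q is false at w0.
    At w0: <>r requires r at some successor in {w0}.
      At w0: r is false.
    So <>r is false at w0.
Satisfying worlds: {w0, w2}

w0, w2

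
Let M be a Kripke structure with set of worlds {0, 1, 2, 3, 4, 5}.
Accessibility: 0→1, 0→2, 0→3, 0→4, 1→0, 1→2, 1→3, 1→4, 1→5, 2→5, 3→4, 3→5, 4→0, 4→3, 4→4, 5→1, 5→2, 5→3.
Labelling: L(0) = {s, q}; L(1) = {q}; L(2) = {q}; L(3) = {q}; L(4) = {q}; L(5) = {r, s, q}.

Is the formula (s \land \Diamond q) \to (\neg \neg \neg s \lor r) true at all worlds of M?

Let φ = (s \land \Diamond q) \to (\neg \neg \neg s \lor r). Evaluate φ at each world:
  0 (successors {1, 2, 3, 4}): φ is false.
  1 (successors {0, 2, 3, 4, 5}): φ is true.
  2 (successors {5}): φ is true.
  3 (successors {4, 5}): φ is true.
  4 (successors {0, 3, 4}): φ is true.
  5 (successors {1, 2, 3}): φ is true.
Detail at 0 (counterexample):
  At 0: s \land \Diamond q is true, \neg \neg \neg s \lor r is false, so (s \land \Diamond q) \to (\neg \neg \neg s \lor r) is false.
    At 0: s is true, \Diamond q is true, so s \land \Diamond q is true.
      At 0: \Diamond q requires q at some successor in {1, 2, 3, 4}.
        q holds at 1, so \Diamond q is true at 0.

No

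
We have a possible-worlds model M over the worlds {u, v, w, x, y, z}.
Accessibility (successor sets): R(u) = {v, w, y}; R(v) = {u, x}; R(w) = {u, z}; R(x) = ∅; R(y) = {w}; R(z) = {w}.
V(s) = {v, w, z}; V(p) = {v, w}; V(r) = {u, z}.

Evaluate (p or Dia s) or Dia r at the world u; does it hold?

Recall that Dia ψ holds at a world iff ψ holds at some accessible world.
At u: p or Dia s is true, Dia r is false, so (p or Dia s) or Dia r is true.
  At u: p is false, Dia s is true, so p or Dia s is true.
    At u: Dia s requires s at some successor in {v, w, y}.
      s holds at v, so Dia s is true at u.
  At u: Dia r requires r at some successor in {v, w, y}.
    At v: r is false.
    At w: r is false.
    At y: r is false.
  So Dia r is false at u.

Yes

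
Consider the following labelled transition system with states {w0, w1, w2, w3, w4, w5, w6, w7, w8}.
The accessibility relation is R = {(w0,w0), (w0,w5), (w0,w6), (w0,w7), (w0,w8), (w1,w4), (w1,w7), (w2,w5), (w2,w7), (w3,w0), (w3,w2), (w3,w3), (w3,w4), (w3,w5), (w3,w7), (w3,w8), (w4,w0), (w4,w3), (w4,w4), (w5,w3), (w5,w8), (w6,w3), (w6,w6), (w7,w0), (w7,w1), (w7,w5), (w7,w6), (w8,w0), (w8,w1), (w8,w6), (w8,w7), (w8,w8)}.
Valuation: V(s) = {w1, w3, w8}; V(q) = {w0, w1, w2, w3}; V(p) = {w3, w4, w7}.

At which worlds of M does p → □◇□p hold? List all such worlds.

Let φ = p → □◇□p. Evaluate φ at each world:
  w0 (successors {w0, w5, w6, w7, w8}): φ is true.
  w1 (successors {w4, w7}): φ is true.
  w2 (successors {w5, w7}): φ is true.
  w3 (successors {w0, w2, w3, w4, w5, w7, w8}): φ is false.
  w4 (successors {w0, w3, w4}): φ is false.
  w5 (successors {w3, w8}): φ is true.
  w6 (successors {w3, w6}): φ is true.
  w7 (successors {w0, w1, w5, w6}): φ is false.
  w8 (successors {w0, w1, w6, w7, w8}): φ is true.
For instance, at w4:
  At w4: p is true, □◇□p is false, so p → □◇□p is false.
    At w4: □◇□p requires ◇□p at every successor {w0, w3, w4}.
      ◇□p fails at w0, so □◇□p is false at w4.
Satisfying worlds: {w0, w1, w2, w5, w6, w8}

w0, w1, w2, w5, w6, w8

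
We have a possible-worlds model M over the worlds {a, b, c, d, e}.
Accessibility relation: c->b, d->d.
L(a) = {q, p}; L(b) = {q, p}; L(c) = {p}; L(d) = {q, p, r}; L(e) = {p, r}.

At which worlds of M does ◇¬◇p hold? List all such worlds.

c

Let φ = ◇¬◇p. Evaluate φ at each world:
  a (successors ∅): φ is false.
  b (successors ∅): φ is false.
  c (successors {b}): φ is true.
  d (successors {d}): φ is false.
  e (successors ∅): φ is false.
For instance, at d:
  At d: ◇¬◇p requires ¬◇p at some successor in {d}.
    At d: ¬◇p is false.
  So ◇¬◇p is false at d.
Satisfying worlds: {c}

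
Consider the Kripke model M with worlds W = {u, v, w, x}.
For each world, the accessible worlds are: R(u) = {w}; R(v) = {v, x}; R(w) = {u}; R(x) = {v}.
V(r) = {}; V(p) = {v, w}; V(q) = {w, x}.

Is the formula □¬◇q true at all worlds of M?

Recall that □ψ holds at a world iff ψ holds at every accessible world, and ◇ψ holds iff ψ holds at some accessible world.
Let φ = □¬◇q. Evaluate φ at each world:
  u (successors {w}): φ is true.
  v (successors {v, x}): φ is false.
  w (successors {u}): φ is false.
  x (successors {v}): φ is false.
Detail at v (counterexample):
  At v: □¬◇q requires ¬◇q at every successor {v, x}.
    ¬◇q fails at v, so □¬◇q is false at v.
      At v: ◇q is true, so ¬◇q is false.

No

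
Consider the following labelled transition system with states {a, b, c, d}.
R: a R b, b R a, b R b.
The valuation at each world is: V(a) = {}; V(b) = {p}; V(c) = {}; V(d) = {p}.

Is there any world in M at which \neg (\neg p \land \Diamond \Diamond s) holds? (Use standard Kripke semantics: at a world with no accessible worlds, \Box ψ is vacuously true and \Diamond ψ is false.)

Yes

Let φ = \neg (\neg p \land \Diamond \Diamond s). Evaluate φ at each world:
  a (successors {b}): φ is true.
  b (successors {a, b}): φ is true.
  c (successors ∅): φ is true.
  d (successors ∅): φ is true.
Detail at a (witness):
  At a: \neg p \land \Diamond \Diamond s is false, so \neg (\neg p \land \Diamond \Diamond s) is true.
    At a: \neg p is true, \Diamond \Diamond s is false, so \neg p \land \Diamond \Diamond s is false.
      At a: \Diamond \Diamond s requires \Diamond s at some successor in {b}.
        At b: \Diamond s is false.
      So \Diamond \Diamond s is false at a.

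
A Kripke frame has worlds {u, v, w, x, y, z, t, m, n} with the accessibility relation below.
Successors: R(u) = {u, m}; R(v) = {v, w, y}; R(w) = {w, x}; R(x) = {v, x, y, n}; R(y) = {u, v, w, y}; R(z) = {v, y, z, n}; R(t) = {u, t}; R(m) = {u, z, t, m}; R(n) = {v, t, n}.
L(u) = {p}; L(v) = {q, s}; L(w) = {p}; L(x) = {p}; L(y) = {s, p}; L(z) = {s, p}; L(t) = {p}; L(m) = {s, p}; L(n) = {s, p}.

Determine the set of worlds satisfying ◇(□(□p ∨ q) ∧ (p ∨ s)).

u, y, t, m, n

Let φ = ◇(□(□p ∨ q) ∧ (p ∨ s)). Evaluate φ at each world:
  u (successors {u, m}): φ is true.
  v (successors {v, w, y}): φ is false.
  w (successors {w, x}): φ is false.
  x (successors {v, x, y, n}): φ is false.
  y (successors {u, v, w, y}): φ is true.
  z (successors {v, y, z, n}): φ is false.
  t (successors {u, t}): φ is true.
  m (successors {u, z, t, m}): φ is true.
  n (successors {v, t, n}): φ is true.
For instance, at w:
  At w: ◇(□(□p ∨ q) ∧ (p ∨ s)) requires □(□p ∨ q) ∧ (p ∨ s) at some successor in {w, x}.
    At w: □(□p ∨ q) ∧ (p ∨ s) is false.
    At x: □(□p ∨ q) ∧ (p ∨ s) is false.
  So ◇(□(□p ∨ q) ∧ (p ∨ s)) is false at w.
Satisfying worlds: {u, y, t, m, n}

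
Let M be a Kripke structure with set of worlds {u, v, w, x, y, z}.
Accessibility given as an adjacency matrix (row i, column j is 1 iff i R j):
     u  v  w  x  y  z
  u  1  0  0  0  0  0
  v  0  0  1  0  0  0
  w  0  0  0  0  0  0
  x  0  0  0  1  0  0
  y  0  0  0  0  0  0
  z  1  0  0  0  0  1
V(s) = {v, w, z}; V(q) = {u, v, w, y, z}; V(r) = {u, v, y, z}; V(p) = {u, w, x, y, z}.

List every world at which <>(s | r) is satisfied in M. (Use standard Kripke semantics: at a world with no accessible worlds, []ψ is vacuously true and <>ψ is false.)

u, v, z

Recall that <>ψ holds at a world iff ψ holds at some accessible world.
Let φ = <>(s | r). Evaluate φ at each world:
  u (successors {u}): φ is true.
  v (successors {w}): φ is true.
  w (successors ∅): φ is false.
  x (successors {x}): φ is false.
  y (successors ∅): φ is false.
  z (successors {u, z}): φ is true.
For instance, at z:
  At z: <>(s | r) requires s | r at some successor in {u, z}.
    s | r holds at u, so <>(s | r) is true at z.
Satisfying worlds: {u, v, z}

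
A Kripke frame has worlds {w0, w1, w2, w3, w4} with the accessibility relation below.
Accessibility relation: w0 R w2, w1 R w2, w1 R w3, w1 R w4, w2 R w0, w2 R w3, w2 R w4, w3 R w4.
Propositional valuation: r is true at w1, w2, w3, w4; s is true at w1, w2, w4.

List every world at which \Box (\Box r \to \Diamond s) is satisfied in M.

w0, w4

Recall that \Box ψ holds at a world iff ψ holds at every accessible world, and \Diamond ψ holds iff ψ holds at some accessible world.
Let φ = \Box (\Box r \to \Diamond s). Evaluate φ at each world:
  w0 (successors {w2}): φ is true.
  w1 (successors {w2, w3, w4}): φ is false.
  w2 (successors {w0, w3, w4}): φ is false.
  w3 (successors {w4}): φ is false.
  w4 (successors ∅): φ is true.
For instance, at w3:
  At w3: \Box (\Box r \to \Diamond s) requires \Box r \to \Diamond s at every successor {w4}.
    \Box r \to \Diamond s fails at w4, so \Box (\Box r \to \Diamond s) is false at w3.
      At w4: \Box r is true, \Diamond s is false, so \Box r \to \Diamond s is false.
Satisfying worlds: {w0, w4}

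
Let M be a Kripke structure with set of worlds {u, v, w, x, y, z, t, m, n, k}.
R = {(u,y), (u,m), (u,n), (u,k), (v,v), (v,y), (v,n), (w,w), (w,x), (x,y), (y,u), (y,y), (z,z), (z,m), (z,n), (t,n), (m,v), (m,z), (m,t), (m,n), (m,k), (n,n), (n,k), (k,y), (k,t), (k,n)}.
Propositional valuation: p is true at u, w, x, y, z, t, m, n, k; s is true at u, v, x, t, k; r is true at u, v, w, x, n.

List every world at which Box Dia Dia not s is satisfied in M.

u, v, w, x, y, z, t, m, n, k

Recall that Box ψ holds at a world iff ψ holds at every accessible world, and Dia ψ holds iff ψ holds at some accessible world.
Let φ = Box Dia Dia not s. Evaluate φ at each world:
  u (successors {y, m, n, k}): φ is true.
  v (successors {v, y, n}): φ is true.
  w (successors {w, x}): φ is true.
  x (successors {y}): φ is true.
  y (successors {u, y}): φ is true.
  z (successors {z, m, n}): φ is true.
  t (successors {n}): φ is true.
  m (successors {v, z, t, n, k}): φ is true.
  n (successors {n, k}): φ is true.
  k (successors {y, t, n}): φ is true.
For instance, at n:
  At n: Box Dia Dia not s requires Dia Dia not s at every successor {n, k}.
      At n: Dia Dia not s requires Dia not s at some successor in {n, k}.
        Dia not s holds at n, so Dia Dia not s is true at n.
      At k: Dia Dia not s requires Dia not s at some successor in {y, t, n}.
        Dia not s holds at y, so Dia Dia not s is true at k.
  So Box Dia Dia not s is true at n.
Satisfying worlds: {u, v, w, x, y, z, t, m, n, k}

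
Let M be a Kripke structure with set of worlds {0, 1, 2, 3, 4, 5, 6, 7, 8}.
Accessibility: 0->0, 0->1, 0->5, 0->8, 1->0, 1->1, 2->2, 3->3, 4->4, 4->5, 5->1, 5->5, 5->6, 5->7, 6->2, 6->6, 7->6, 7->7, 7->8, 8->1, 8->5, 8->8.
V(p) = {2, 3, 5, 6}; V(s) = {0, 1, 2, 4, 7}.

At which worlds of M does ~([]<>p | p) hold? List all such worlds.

0, 1, 8

Recall that []ψ holds at a world iff ψ holds at every accessible world, and <>ψ holds iff ψ holds at some accessible world.
Let φ = ~([]<>p | p). Evaluate φ at each world:
  0 (successors {0, 1, 5, 8}): φ is true.
  1 (successors {0, 1}): φ is true.
  2 (successors {2}): φ is false.
  3 (successors {3}): φ is false.
  4 (successors {4, 5}): φ is false.
  5 (successors {1, 5, 6, 7}): φ is false.
  6 (successors {2, 6}): φ is false.
  7 (successors {6, 7, 8}): φ is false.
  8 (successors {1, 5, 8}): φ is true.
For instance, at 1:
  At 1: []<>p | p is false, so ~([]<>p | p) is true.
    At 1: []<>p is false, p is false, so []<>p | p is false.
      At 1: []<>p requires <>p at every successor {0, 1}.
        <>p fails at 1, so []<>p is false at 1.
Satisfying worlds: {0, 1, 8}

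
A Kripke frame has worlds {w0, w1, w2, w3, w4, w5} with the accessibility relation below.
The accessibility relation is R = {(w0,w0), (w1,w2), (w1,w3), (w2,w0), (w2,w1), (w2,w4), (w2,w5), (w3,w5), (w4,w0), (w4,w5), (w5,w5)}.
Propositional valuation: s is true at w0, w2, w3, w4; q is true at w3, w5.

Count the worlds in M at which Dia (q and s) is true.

1

Let φ = Dia (q and s). Evaluate φ at each world:
  w0 (successors {w0}): φ is false.
  w1 (successors {w2, w3}): φ is true.
  w2 (successors {w0, w1, w4, w5}): φ is false.
  w3 (successors {w5}): φ is false.
  w4 (successors {w0, w5}): φ is false.
  w5 (successors {w5}): φ is false.
For instance, at w3:
  At w3: Dia (q and s) requires q and s at some successor in {w5}.
    At w5: q and s is false.
  So Dia (q and s) is false at w3.
Satisfying worlds: {w1}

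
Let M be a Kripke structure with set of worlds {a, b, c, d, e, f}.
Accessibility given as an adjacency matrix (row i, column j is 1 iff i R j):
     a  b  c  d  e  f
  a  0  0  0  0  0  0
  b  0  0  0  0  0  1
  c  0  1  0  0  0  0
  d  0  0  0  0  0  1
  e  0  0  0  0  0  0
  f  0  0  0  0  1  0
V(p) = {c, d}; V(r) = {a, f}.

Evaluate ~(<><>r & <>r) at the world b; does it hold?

At b: <><>r & <>r is false, so ~(<><>r & <>r) is true.
  At b: <><>r is false, <>r is true, so <><>r & <>r is false.
    At b: <><>r requires <>r at some successor in {f}.
      At f: <>r is false.
    So <><>r is false at b.
    At b: <>r requires r at some successor in {f}.
      r holds at f, so <>r is true at b.

Yes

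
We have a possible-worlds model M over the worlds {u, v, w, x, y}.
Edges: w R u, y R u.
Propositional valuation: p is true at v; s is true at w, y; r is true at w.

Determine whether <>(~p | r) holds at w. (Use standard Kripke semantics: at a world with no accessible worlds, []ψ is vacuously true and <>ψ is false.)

At w: <>(~p | r) requires ~p | r at some successor in {u}.
  ~p | r holds at u, so <>(~p | r) is true at w.

Yes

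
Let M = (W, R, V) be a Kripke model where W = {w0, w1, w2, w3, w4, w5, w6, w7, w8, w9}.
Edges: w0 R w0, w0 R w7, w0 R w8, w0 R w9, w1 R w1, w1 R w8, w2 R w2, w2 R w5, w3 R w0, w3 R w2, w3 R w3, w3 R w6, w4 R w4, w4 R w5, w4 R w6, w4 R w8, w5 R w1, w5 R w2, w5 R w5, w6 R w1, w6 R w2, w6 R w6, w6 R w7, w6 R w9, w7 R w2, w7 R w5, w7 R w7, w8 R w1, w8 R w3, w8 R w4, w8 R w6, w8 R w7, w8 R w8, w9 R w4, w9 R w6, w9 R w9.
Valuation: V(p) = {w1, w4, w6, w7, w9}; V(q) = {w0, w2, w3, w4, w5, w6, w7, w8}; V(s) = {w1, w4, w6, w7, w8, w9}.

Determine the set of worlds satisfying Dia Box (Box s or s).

Let φ = Dia Box (Box s or s). Evaluate φ at each world:
  w0 (successors {w0, w7, w8, w9}): φ is true.
  w1 (successors {w1, w8}): φ is true.
  w2 (successors {w2, w5}): φ is false.
  w3 (successors {w0, w2, w3, w6}): φ is false.
  w4 (successors {w4, w5, w6, w8}): φ is false.
  w5 (successors {w1, w2, w5}): φ is true.
  w6 (successors {w1, w2, w6, w7, w9}): φ is true.
  w7 (successors {w2, w5, w7}): φ is false.
  w8 (successors {w1, w3, w4, w6, w7, w8}): φ is true.
  w9 (successors {w4, w6, w9}): φ is true.
For instance, at w2:
  At w2: Dia Box (Box s or s) requires Box (Box s or s) at some successor in {w2, w5}.
    At w2: Box (Box s or s) is false.
    At w5: Box (Box s or s) is false.
  So Dia Box (Box s or s) is false at w2.
Satisfying worlds: {w0, w1, w5, w6, w8, w9}

w0, w1, w5, w6, w8, w9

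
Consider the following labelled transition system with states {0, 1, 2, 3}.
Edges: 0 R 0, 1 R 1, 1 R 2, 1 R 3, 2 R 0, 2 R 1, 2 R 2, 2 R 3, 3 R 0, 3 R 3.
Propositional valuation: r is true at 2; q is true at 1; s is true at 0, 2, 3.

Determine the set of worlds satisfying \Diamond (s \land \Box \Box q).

none

Let φ = \Diamond (s \land \Box \Box q). Evaluate φ at each world:
  0 (successors {0}): φ is false.
  1 (successors {1, 2, 3}): φ is false.
  2 (successors {0, 1, 2, 3}): φ is false.
  3 (successors {0, 3}): φ is false.
For instance, at 0:
  At 0: \Diamond (s \land \Box \Box q) requires s \land \Box \Box q at some successor in {0}.
    At 0: s \land \Box \Box q is false.
  So \Diamond (s \land \Box \Box q) is false at 0.
Satisfying worlds: none.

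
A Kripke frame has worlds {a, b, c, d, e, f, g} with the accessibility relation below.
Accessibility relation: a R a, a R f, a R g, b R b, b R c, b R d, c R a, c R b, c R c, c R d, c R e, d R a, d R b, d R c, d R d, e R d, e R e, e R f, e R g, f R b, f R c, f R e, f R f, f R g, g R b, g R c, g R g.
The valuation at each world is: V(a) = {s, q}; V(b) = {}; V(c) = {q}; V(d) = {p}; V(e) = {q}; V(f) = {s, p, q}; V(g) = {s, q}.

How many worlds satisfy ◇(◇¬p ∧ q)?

Let φ = ◇(◇¬p ∧ q). Evaluate φ at each world:
  a (successors {a, f, g}): φ is true.
  b (successors {b, c, d}): φ is true.
  c (successors {a, b, c, d, e}): φ is true.
  d (successors {a, b, c, d}): φ is true.
  e (successors {d, e, f, g}): φ is true.
  f (successors {b, c, e, f, g}): φ is true.
  g (successors {b, c, g}): φ is true.
For instance, at b:
  At b: ◇(◇¬p ∧ q) requires ◇¬p ∧ q at some successor in {b, c, d}.
    ◇¬p ∧ q holds at c, so ◇(◇¬p ∧ q) is true at b.
      At c: ◇¬p is true, q is true, so ◇¬p ∧ q is true.
Satisfying worlds: {a, b, c, d, e, f, g}

7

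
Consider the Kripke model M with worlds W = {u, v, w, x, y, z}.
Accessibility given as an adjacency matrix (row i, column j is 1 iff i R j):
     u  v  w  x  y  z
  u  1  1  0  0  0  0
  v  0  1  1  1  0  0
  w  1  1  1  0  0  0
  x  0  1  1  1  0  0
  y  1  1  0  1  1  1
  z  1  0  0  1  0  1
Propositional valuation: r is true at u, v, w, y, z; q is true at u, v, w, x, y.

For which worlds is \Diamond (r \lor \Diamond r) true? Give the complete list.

Let φ = \Diamond (r \lor \Diamond r). Evaluate φ at each world:
  u (successors {u, v}): φ is true.
  v (successors {v, w, x}): φ is true.
  w (successors {u, v, w}): φ is true.
  x (successors {v, w, x}): φ is true.
  y (successors {u, v, x, y, z}): φ is true.
  z (successors {u, x, z}): φ is true.
For instance, at u:
  At u: \Diamond (r \lor \Diamond r) requires r \lor \Diamond r at some successor in {u, v}.
    r \lor \Diamond r holds at u, so \Diamond (r \lor \Diamond r) is true at u.
      At u: r is true, \Diamond r is true, so r \lor \Diamond r is true.
Satisfying worlds: {u, v, w, x, y, z}

u, v, w, x, y, z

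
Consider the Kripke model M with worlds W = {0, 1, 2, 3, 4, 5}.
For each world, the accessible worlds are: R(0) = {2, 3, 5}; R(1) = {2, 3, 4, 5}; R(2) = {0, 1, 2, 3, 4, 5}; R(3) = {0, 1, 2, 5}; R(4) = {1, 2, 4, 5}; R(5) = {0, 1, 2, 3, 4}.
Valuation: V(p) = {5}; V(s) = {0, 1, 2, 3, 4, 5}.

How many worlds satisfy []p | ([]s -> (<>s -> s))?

Let φ = []p | ([]s -> (<>s -> s)). Evaluate φ at each world:
  0 (successors {2, 3, 5}): φ is true.
  1 (successors {2, 3, 4, 5}): φ is true.
  2 (successors {0, 1, 2, 3, 4, 5}): φ is true.
  3 (successors {0, 1, 2, 5}): φ is true.
  4 (successors {1, 2, 4, 5}): φ is true.
  5 (successors {0, 1, 2, 3, 4}): φ is true.
For instance, at 5:
  At 5: []p is false, []s -> (<>s -> s) is true, so []p | ([]s -> (<>s -> s)) is true.
    At 5: []p requires p at every successor {0, 1, 2, 3, 4}.
      p fails at 0, so []p is false at 5.
    At 5: []s is true, <>s -> s is true, so []s -> (<>s -> s) is true.
      At 5: []s requires s at every successor {0, 1, 2, 3, 4}.
        At 0: s is true.
        At 1: s is true.
        At 2: s is true.
        At 3: s is true.
        At 4: s is true.
      So []s is true at 5.
      At 5: <>s is true, s is true, so <>s -> s is true.
Satisfying worlds: {0, 1, 2, 3, 4, 5}

6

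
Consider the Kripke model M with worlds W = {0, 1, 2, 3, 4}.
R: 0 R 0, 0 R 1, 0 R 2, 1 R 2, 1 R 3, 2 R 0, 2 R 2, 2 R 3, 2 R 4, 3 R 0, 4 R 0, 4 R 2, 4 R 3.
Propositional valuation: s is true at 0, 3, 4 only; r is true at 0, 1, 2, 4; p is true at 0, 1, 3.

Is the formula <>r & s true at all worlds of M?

Let φ = <>r & s. Evaluate φ at each world:
  0 (successors {0, 1, 2}): φ is true.
  1 (successors {2, 3}): φ is false.
  2 (successors {0, 2, 3, 4}): φ is false.
  3 (successors {0}): φ is true.
  4 (successors {0, 2, 3}): φ is true.
Detail at 1 (counterexample):
  At 1: <>r is true, s is false, so <>r & s is false.
    At 1: <>r requires r at some successor in {2, 3}.
      r holds at 2, so <>r is true at 1.

No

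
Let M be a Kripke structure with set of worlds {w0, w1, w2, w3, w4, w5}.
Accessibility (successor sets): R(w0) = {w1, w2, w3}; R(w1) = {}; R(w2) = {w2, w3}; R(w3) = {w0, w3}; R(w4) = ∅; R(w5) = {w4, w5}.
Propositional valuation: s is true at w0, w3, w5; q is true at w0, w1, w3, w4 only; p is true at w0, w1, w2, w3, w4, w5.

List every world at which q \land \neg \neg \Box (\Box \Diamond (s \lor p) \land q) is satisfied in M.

Let φ = q \land \neg \neg \Box (\Box \Diamond (s \lor p) \land q). Evaluate φ at each world:
  w0 (successors {w1, w2, w3}): φ is false.
  w1 (successors ∅): φ is true.
  w2 (successors {w2, w3}): φ is false.
  w3 (successors {w0, w3}): φ is false.
  w4 (successors ∅): φ is true.
  w5 (successors {w4, w5}): φ is false.
For instance, at w2:
  At w2: q is false, \neg \neg \Box (\Box \Diamond (s \lor p) \land q) is false, so q \land \neg \neg \Box (\Box \Diamond (s \lor p) \land q) is false.
    At w2: \neg \Box (\Box \Diamond (s \lor p) \land q) is true, so \neg \neg \Box (\Box \Diamond (s \lor p) \land q) is false.
      At w2: \Box (\Box \Diamond (s \lor p) \land q) is false, so \neg \Box (\Box \Diamond (s \lor p) \land q) is true.
Satisfying worlds: {w1, w4}

w1, w4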